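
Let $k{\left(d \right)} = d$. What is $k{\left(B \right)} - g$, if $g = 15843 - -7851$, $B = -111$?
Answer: $-23805$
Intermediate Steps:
$g = 23694$ ($g = 15843 + 7851 = 23694$)
$k{\left(B \right)} - g = -111 - 23694 = -23805$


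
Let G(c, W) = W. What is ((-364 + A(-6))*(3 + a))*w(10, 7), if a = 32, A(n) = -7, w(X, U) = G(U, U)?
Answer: -90895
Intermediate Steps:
w(X, U) = U
((-364 + A(-6))*(3 + a))*w(10, 7) = ((-364 - 7)*(3 + 32))*7 = -371*35*7 = -12985*7 = -90895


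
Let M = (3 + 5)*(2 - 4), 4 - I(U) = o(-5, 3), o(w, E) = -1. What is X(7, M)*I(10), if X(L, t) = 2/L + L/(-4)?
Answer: -205/28 ≈ -7.3214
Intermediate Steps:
I(U) = 5 (I(U) = 4 - 1*(-1) = 4 + 1 = 5)
M = -16 (M = 8*(-2) = -16)
X(L, t) = 2/L - L/4 (X(L, t) = 2/L + L*(-1/4) = 2/L - L/4)
X(7, M)*I(10) = (2/7 - 1/4*7)*5 = (2*(1/7) - 7/4)*5 = (2/7 - 7/4)*5 = -41/28*5 = -205/28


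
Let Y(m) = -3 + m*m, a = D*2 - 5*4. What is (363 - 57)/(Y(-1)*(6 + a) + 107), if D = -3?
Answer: 102/49 ≈ 2.0816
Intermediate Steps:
a = -26 (a = -3*2 - 5*4 = -6 - 20 = -26)
Y(m) = -3 + m**2
(363 - 57)/(Y(-1)*(6 + a) + 107) = (363 - 57)/((-3 + (-1)**2)*(6 - 26) + 107) = 306/((-3 + 1)*(-20) + 107) = 306/(-2*(-20) + 107) = 306/(40 + 107) = 306/147 = 306*(1/147) = 102/49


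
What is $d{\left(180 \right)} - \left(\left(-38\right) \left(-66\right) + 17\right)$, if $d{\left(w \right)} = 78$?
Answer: $-2447$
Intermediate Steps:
$d{\left(180 \right)} - \left(\left(-38\right) \left(-66\right) + 17\right) = 78 - \left(\left(-38\right) \left(-66\right) + 17\right) = 78 - \left(2508 + 17\right) = 78 - 2525 = -2447$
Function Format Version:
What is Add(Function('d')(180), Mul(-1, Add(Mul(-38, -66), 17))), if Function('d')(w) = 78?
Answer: -2447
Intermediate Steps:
Add(Function('d')(180), Mul(-1, Add(Mul(-38, -66), 17))) = Add(78, Mul(-1, Add(Mul(-38, -66), 17))) = Add(78, Mul(-1, Add(2508, 17))) = Add(78, Mul(-1, 2525)) = Add(78, -2525) = -2447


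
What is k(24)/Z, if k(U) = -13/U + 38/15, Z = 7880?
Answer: 239/945600 ≈ 0.00025275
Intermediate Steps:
k(U) = 38/15 - 13/U (k(U) = -13/U + 38*(1/15) = -13/U + 38/15 = 38/15 - 13/U)
k(24)/Z = (38/15 - 13/24)/7880 = (38/15 - 13*1/24)*(1/7880) = (38/15 - 13/24)*(1/7880) = (239/120)*(1/7880) = 239/945600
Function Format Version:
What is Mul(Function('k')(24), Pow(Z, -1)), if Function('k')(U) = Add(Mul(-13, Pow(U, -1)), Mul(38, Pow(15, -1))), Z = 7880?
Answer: Rational(239, 945600) ≈ 0.00025275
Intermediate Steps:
Function('k')(U) = Add(Rational(38, 15), Mul(-13, Pow(U, -1))) (Function('k')(U) = Add(Mul(-13, Pow(U, -1)), Mul(38, Rational(1, 15))) = Add(Mul(-13, Pow(U, -1)), Rational(38, 15)) = Add(Rational(38, 15), Mul(-13, Pow(U, -1))))
Mul(Function('k')(24), Pow(Z, -1)) = Mul(Add(Rational(38, 15), Mul(-13, Pow(24, -1))), Pow(7880, -1)) = Mul(Add(Rational(38, 15), Mul(-13, Rational(1, 24))), Rational(1, 7880)) = Mul(Add(Rational(38, 15), Rational(-13, 24)), Rational(1, 7880)) = Mul(Rational(239, 120), Rational(1, 7880)) = Rational(239, 945600)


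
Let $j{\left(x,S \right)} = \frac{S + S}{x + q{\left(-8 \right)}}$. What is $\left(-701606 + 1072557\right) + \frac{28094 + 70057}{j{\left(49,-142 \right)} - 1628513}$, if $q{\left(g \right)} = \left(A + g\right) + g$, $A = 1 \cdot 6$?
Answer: $\frac{23559944030852}{63512291} \approx 3.7095 \cdot 10^{5}$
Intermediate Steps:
$A = 6$
$q{\left(g \right)} = 6 + 2 g$ ($q{\left(g \right)} = \left(6 + g\right) + g = 6 + 2 g$)
$j{\left(x,S \right)} = \frac{2 S}{-10 + x}$ ($j{\left(x,S \right)} = \frac{S + S}{x + \left(6 + 2 \left(-8\right)\right)} = \frac{2 S}{x + \left(6 - 16\right)} = \frac{2 S}{x - 10} = \frac{2 S}{-10 + x}$)
$\left(-701606 + 1072557\right) + \frac{28094 + 70057}{j{\left(49,-142 \right)} - 1628513} = \left(-701606 + 1072557\right) + \frac{28094 + 70057}{2 \left(-142\right) \frac{1}{-10 + 49} - 1628513} = 370951 + \frac{98151}{2 \left(-142\right) \frac{1}{39} - 1628513} = 370951 + \frac{98151}{- \frac{284}{39} - 1628513} = 370951 + \frac{98151}{- \frac{63512291}{39}} = 370951 + 98151 \left(- \frac{39}{63512291}\right) = 370951 - \frac{3827889}{63512291} = \frac{23559944030852}{63512291}$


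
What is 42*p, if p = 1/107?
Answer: 42/107 ≈ 0.39252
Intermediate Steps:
p = 1/107 ≈ 0.0093458
42*p = 42*(1/107) = 42/107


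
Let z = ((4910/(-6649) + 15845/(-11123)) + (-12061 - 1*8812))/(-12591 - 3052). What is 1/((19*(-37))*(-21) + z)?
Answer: 1156906644761/17080956657423949 ≈ 6.7731e-5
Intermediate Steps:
z = 1543860817306/1156906644761 (z = ((4910*(-1/6649) + 15845*(-1/11123)) + (-12061 - 8812))/(-15643) = ((-4910/6649 - 15845/11123) - 20873)*(-1/15643) = (-159967335/73956827 - 20873)*(-1/15643) = -1543860817306/73956827*(-1/15643) = 1543860817306/1156906644761 ≈ 1.3345)
1/((19*(-37))*(-21) + z) = 1/((19*(-37))*(-21) + 1543860817306/1156906644761) = 1/(-703*(-21) + 1543860817306/1156906644761) = 1/(14763 + 1543860817306/1156906644761) = 1/(17080956657423949/1156906644761) = 1156906644761/17080956657423949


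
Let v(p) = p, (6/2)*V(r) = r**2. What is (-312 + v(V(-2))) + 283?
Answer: -83/3 ≈ -27.667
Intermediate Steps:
V(r) = r**2/3
(-312 + v(V(-2))) + 283 = (-312 + (1/3)*(-2)**2) + 283 = (-312 + (1/3)*4) + 283 = (-312 + 4/3) + 283 = -932/3 + 283 = -83/3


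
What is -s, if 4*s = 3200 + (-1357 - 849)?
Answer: -497/2 ≈ -248.50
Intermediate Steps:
s = 497/2 (s = (3200 + (-1357 - 849))/4 = (3200 - 2206)/4 = (¼)*994 = 497/2 ≈ 248.50)
-s = -1*497/2 = -497/2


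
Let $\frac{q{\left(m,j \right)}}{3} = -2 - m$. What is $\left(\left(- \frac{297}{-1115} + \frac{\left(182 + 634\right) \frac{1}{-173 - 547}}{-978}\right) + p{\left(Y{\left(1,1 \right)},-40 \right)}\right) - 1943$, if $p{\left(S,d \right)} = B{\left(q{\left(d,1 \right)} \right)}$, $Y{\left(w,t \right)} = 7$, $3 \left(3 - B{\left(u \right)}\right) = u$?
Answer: $- \frac{6469973791}{3271410} \approx -1977.7$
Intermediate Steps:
$q{\left(m,j \right)} = -6 - 3 m$ ($q{\left(m,j \right)} = 3 \left(-2 - m\right) = -6 - 3 m$)
$B{\left(u \right)} = 3 - \frac{u}{3}$
$p{\left(S,d \right)} = 5 + d$ ($p{\left(S,d \right)} = 3 - \frac{-6 - 3 d}{3} = 3 + \left(2 + d\right) = 5 + d$)
$\left(\left(- \frac{297}{-1115} + \frac{\left(182 + 634\right) \frac{1}{-173 - 547}}{-978}\right) + p{\left(Y{\left(1,1 \right)},-40 \right)}\right) - 1943 = \left(\left(- \frac{297}{-1115} + \frac{\left(182 + 634\right) \frac{1}{-173 - 547}}{-978}\right) + \left(5 - 40\right)\right) - 1943 = \left(\left(\left(-297\right) \left(- \frac{1}{1115}\right) + \frac{816}{-720} \left(- \frac{1}{978}\right)\right) - 35\right) - 1943 = \left(\left(\frac{297}{1115} + 816 \left(- \frac{1}{720}\right) \left(- \frac{1}{978}\right)\right) - 35\right) - 1943 = \left(\left(\frac{297}{1115} - - \frac{17}{14670}\right) - 35\right) - 1943 = \left(\left(\frac{297}{1115} + \frac{17}{14670}\right) - 35\right) - 1943 = \left(\frac{875189}{3271410} - 35\right) - 1943 = - \frac{113624161}{3271410} - 1943 = - \frac{6469973791}{3271410}$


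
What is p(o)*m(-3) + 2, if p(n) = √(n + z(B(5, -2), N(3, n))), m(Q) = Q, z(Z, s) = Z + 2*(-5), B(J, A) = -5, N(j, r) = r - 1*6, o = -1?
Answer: 2 - 12*I ≈ 2.0 - 12.0*I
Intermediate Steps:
N(j, r) = -6 + r (N(j, r) = r - 6 = -6 + r)
z(Z, s) = -10 + Z (z(Z, s) = Z - 10 = -10 + Z)
p(n) = √(-15 + n) (p(n) = √(n + (-10 - 5)) = √(n - 15) = √(-15 + n))
p(o)*m(-3) + 2 = √(-15 - 1)*(-3) + 2 = √(-16)*(-3) + 2 = (4*I)*(-3) + 2 = -12*I + 2 = 2 - 12*I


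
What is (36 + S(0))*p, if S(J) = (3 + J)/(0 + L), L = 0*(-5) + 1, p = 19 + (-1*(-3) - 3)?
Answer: 741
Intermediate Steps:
p = 19 (p = 19 + (3 - 3) = 19 + 0 = 19)
L = 1 (L = 0 + 1 = 1)
S(J) = 3 + J (S(J) = (3 + J)/(0 + 1) = (3 + J)/1 = (3 + J)*1 = 3 + J)
(36 + S(0))*p = (36 + (3 + 0))*19 = (36 + 3)*19 = 39*19 = 741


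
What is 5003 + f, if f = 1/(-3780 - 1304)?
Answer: 25435251/5084 ≈ 5003.0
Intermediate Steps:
f = -1/5084 (f = 1/(-5084) = -1/5084 ≈ -0.00019670)
5003 + f = 5003 - 1/5084 = 25435251/5084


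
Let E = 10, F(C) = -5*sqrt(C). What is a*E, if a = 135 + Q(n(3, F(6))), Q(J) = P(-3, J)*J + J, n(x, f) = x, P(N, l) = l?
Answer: 1470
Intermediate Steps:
Q(J) = J + J**2 (Q(J) = J*J + J = J**2 + J = J + J**2)
a = 147 (a = 135 + 3*(1 + 3) = 135 + 3*4 = 135 + 12 = 147)
a*E = 147*10 = 1470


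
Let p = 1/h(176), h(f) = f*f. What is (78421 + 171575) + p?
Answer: 7743876097/30976 ≈ 2.5000e+5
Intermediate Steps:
h(f) = f²
p = 1/30976 (p = 1/(176²) = 1/30976 ≈ 3.2283e-5)
(78421 + 171575) + p = (78421 + 171575) + 1/30976 = 249996 + 1/30976 = 7743876097/30976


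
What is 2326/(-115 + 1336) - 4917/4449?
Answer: 1448239/1810743 ≈ 0.79980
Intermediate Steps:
2326/(-115 + 1336) - 4917/4449 = 2326/1221 - 4917*1/4449 = 2326*(1/1221) - 1639/1483 = 2326/1221 - 1639/1483 = 1448239/1810743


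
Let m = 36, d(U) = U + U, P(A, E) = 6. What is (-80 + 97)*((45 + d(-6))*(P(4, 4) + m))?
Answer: 23562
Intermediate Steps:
d(U) = 2*U
(-80 + 97)*((45 + d(-6))*(P(4, 4) + m)) = (-80 + 97)*((45 + 2*(-6))*(6 + 36)) = 17*((45 - 12)*42) = 17*(33*42) = 17*1386 = 23562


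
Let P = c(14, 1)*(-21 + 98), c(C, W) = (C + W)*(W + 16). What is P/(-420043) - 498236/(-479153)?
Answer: 199872374993/201264863579 ≈ 0.99308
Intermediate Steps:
c(C, W) = (16 + W)*(C + W) (c(C, W) = (C + W)*(16 + W) = (16 + W)*(C + W))
P = 19635 (P = (1² + 16*14 + 16*1 + 14*1)*(-21 + 98) = (1 + 224 + 16 + 14)*77 = 255*77 = 19635)
P/(-420043) - 498236/(-479153) = 19635/(-420043) - 498236/(-479153) = 19635*(-1/420043) - 498236*(-1/479153) = -19635/420043 + 498236/479153 = 199872374993/201264863579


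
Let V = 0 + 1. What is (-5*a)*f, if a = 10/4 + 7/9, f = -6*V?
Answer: 295/3 ≈ 98.333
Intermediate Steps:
V = 1
f = -6 (f = -6*1 = -6)
a = 59/18 (a = 10*(¼) + 7*(⅑) = 5/2 + 7/9 = 59/18 ≈ 3.2778)
(-5*a)*f = -5*59/18*(-6) = -295/18*(-6) = 295/3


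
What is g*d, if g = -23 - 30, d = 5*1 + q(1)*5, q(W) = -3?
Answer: 530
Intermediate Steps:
d = -10 (d = 5*1 - 3*5 = 5 - 15 = -10)
g = -53
g*d = -53*(-10) = 530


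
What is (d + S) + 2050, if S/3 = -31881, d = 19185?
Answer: -74408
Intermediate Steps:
S = -95643 (S = 3*(-31881) = -95643)
(d + S) + 2050 = (19185 - 95643) + 2050 = -76458 + 2050 = -74408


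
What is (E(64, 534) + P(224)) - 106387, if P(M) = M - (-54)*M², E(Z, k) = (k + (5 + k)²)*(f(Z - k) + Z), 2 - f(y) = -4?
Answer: 22977191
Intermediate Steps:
f(y) = 6 (f(y) = 2 - 1*(-4) = 2 + 4 = 6)
E(Z, k) = (6 + Z)*(k + (5 + k)²) (E(Z, k) = (k + (5 + k)²)*(6 + Z) = (6 + Z)*(k + (5 + k)²))
P(M) = M + 54*M²
(E(64, 534) + P(224)) - 106387 = ((6*534 + 6*(5 + 534)² + 64*534 + 64*(5 + 534)²) + 224*(1 + 54*224)) - 106387 = ((3204 + 6*539² + 34176 + 64*539²) + 224*(1 + 12096)) - 106387 = ((3204 + 6*290521 + 34176 + 64*290521) + 224*12097) - 106387 = ((3204 + 1743126 + 34176 + 18593344) + 2709728) - 106387 = (20373850 + 2709728) - 106387 = 23083578 - 106387 = 22977191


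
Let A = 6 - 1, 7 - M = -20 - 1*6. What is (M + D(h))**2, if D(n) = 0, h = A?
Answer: 1089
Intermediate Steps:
M = 33 (M = 7 - (-20 - 1*6) = 7 - (-20 - 6) = 7 - 1*(-26) = 7 + 26 = 33)
A = 5
h = 5
(M + D(h))**2 = (33 + 0)**2 = 33**2 = 1089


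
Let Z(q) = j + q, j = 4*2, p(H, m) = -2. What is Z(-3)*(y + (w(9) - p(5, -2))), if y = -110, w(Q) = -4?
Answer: -560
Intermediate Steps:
j = 8
Z(q) = 8 + q
Z(-3)*(y + (w(9) - p(5, -2))) = (8 - 3)*(-110 + (-4 - 1*(-2))) = 5*(-110 + (-4 + 2)) = 5*(-110 - 2) = 5*(-112) = -560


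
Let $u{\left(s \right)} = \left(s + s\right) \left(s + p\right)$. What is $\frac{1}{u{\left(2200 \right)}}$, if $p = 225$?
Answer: $\frac{1}{10670000} \approx 9.3721 \cdot 10^{-8}$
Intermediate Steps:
$u{\left(s \right)} = 2 s \left(225 + s\right)$ ($u{\left(s \right)} = \left(s + s\right) \left(s + 225\right) = 2 s \left(225 + s\right)$)
$\frac{1}{u{\left(2200 \right)}} = \frac{1}{2 \cdot 2200 \left(225 + 2200\right)} = \frac{1}{2 \cdot 2200 \cdot 2425} = \frac{1}{10670000}$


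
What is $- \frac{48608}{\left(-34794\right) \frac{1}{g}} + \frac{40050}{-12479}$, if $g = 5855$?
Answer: $\frac{1775063951830}{217097163} \approx 8176.4$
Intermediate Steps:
$- \frac{48608}{\left(-34794\right) \frac{1}{g}} + \frac{40050}{-12479} = - \frac{48608}{\left(-34794\right) \frac{1}{5855}} + \frac{40050}{-12479} = - \frac{48608}{\left(-34794\right) \frac{1}{5855}} + 40050 \left(- \frac{1}{12479}\right) = - \frac{48608}{- \frac{34794}{5855}} - \frac{40050}{12479} = \left(-48608\right) \left(- \frac{5855}{34794}\right) - \frac{40050}{12479} = \frac{142299920}{17397} - \frac{40050}{12479} = \frac{1775063951830}{217097163}$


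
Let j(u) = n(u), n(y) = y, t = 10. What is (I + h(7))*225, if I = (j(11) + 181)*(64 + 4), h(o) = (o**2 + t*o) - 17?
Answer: 2960550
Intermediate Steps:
j(u) = u
h(o) = -17 + o**2 + 10*o (h(o) = (o**2 + 10*o) - 17 = -17 + o**2 + 10*o)
I = 13056 (I = (11 + 181)*(64 + 4) = 192*68 = 13056)
(I + h(7))*225 = (13056 + (-17 + 7**2 + 10*7))*225 = (13056 + (-17 + 49 + 70))*225 = (13056 + 102)*225 = 13158*225 = 2960550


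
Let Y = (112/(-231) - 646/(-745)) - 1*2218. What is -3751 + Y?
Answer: -146738467/24585 ≈ -5968.6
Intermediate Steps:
Y = -54520132/24585 (Y = (112*(-1/231) - 646*(-1/745)) - 2218 = (-16/33 + 646/745) - 2218 = 9398/24585 - 2218 = -54520132/24585 ≈ -2217.6)
-3751 + Y = -3751 - 54520132/24585 = -146738467/24585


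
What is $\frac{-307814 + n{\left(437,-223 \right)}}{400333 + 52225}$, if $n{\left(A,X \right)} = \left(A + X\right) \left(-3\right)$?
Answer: $- \frac{154228}{226279} \approx -0.68158$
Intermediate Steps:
$n{\left(A,X \right)} = - 3 A - 3 X$
$\frac{-307814 + n{\left(437,-223 \right)}}{400333 + 52225} = \frac{-307814 - 642}{400333 + 52225} = \frac{-307814 + \left(-1311 + 669\right)}{452558} = \left(-307814 - 642\right) \frac{1}{452558} = \left(-308456\right) \frac{1}{452558} = - \frac{154228}{226279}$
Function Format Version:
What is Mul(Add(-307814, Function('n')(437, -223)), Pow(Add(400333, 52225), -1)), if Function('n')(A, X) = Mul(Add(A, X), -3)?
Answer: Rational(-154228, 226279) ≈ -0.68158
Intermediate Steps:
Function('n')(A, X) = Add(Mul(-3, A), Mul(-3, X))
Mul(Add(-307814, Function('n')(437, -223)), Pow(Add(400333, 52225), -1)) = Mul(Add(-307814, Add(Mul(-3, 437), Mul(-3, -223))), Pow(Add(400333, 52225), -1)) = Mul(Add(-307814, Add(-1311, 669)), Pow(452558, -1)) = Mul(Add(-307814, -642), Rational(1, 452558)) = Mul(-308456, Rational(1, 452558)) = Rational(-154228, 226279)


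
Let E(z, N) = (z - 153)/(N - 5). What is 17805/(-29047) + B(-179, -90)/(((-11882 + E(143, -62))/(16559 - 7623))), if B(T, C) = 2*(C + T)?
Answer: 2335517345003/5780962987 ≈ 404.00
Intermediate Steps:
E(z, N) = (-153 + z)/(-5 + N)
B(T, C) = 2*C + 2*T
17805/(-29047) + B(-179, -90)/(((-11882 + E(143, -62))/(16559 - 7623))) = 17805/(-29047) + (2*(-90) + 2*(-179))/(((-11882 + (-153 + 143)/(-5 - 62))/(16559 - 7623))) = 17805*(-1/29047) + (-180 - 358)/(((-11882 - 10/(-67))/8936)) = -17805/29047 - 538*8936/(-11882 - 1/67*(-10)) = -17805/29047 - 538*8936/(-11882 + 10/67) = -17805/29047 - 538/((-796084/67*1/8936)) = -17805/29047 - 538/(-199021/149678) = -17805/29047 - 538*(-149678/199021) = -17805/29047 + 80526764/199021 = 2335517345003/5780962987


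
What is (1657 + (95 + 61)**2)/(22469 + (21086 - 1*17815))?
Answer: 2363/2340 ≈ 1.0098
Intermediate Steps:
(1657 + (95 + 61)**2)/(22469 + (21086 - 1*17815)) = (1657 + 156**2)/(22469 + (21086 - 17815)) = (1657 + 24336)/(22469 + 3271) = 25993/25740 = 25993*(1/25740) = 2363/2340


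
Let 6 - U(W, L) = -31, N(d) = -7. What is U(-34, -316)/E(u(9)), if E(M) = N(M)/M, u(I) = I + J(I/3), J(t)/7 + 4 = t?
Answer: -74/7 ≈ -10.571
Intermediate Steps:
J(t) = -28 + 7*t
U(W, L) = 37 (U(W, L) = 6 - 1*(-31) = 6 + 31 = 37)
u(I) = -28 + 10*I/3 (u(I) = I + (-28 + 7*(I/3)) = I + (-28 + 7*I/3) = -28 + 10*I/3)
E(M) = -7/M
U(-34, -316)/E(u(9)) = 37/((-7/(-28 + (10/3)*9))) = 37/((-7/(-28 + 30))) = 37/((-7/2)) = 37/((-7*½)) = 37/(-7/2) = 37*(-2/7) = -74/7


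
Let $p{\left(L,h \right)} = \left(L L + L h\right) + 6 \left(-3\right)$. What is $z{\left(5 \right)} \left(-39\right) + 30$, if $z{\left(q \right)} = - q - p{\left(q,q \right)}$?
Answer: $1473$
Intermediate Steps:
$p{\left(L,h \right)} = -18 + L^{2} + L h$ ($p{\left(L,h \right)} = \left(L^{2} + L h\right) - 18 = -18 + L^{2} + L h$)
$z{\left(q \right)} = 18 - q - 2 q^{2}$ ($z{\left(q \right)} = - q - \left(-18 + q^{2} + q q\right) = - q - \left(-18 + q^{2} + q^{2}\right) = - q - \left(-18 + 2 q^{2}\right) = 18 - q - 2 q^{2}$)
$z{\left(5 \right)} \left(-39\right) + 30 = \left(18 - 5 - 2 \cdot 5^{2}\right) \left(-39\right) + 30 = \left(18 - 5 - 50\right) \left(-39\right) + 30 = \left(-37\right) \left(-39\right) + 30 = 1443 + 30 = 1473$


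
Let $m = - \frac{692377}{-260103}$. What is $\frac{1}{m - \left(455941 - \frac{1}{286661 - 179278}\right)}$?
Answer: $- \frac{27930640449}{12734649787178015} \approx -2.1933 \cdot 10^{-6}$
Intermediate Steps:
$m = \frac{692377}{260103}$ ($m = - \frac{692377 \left(-1\right)}{260103} = \left(-1\right) \left(- \frac{692377}{260103}\right) = \frac{692377}{260103} \approx 2.6619$)
$\frac{1}{m - \left(455941 - \frac{1}{286661 - 179278}\right)} = \frac{1}{\frac{692377}{260103} - \left(455941 - \frac{1}{286661 - 179278}\right)} = \frac{1}{\frac{692377}{260103} - \left(455941 - \frac{1}{107383}\right)} = \frac{1}{\frac{692377}{260103} + \left(\frac{1}{107383} - 455941\right)} = \frac{1}{\frac{692377}{260103} - \frac{48960312402}{107383}} = \frac{1}{- \frac{12734649787178015}{27930640449}} = - \frac{27930640449}{12734649787178015}$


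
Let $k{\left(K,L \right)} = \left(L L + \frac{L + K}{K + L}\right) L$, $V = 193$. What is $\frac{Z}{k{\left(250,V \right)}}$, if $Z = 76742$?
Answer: $\frac{38371}{3594625} \approx 0.010675$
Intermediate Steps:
$k{\left(K,L \right)} = L \left(1 + L^{2}\right)$ ($k{\left(K,L \right)} = \left(L^{2} + \frac{K + L}{K + L}\right) L = \left(L^{2} + 1\right) L = \left(1 + L^{2}\right) L = L \left(1 + L^{2}\right)$)
$\frac{Z}{k{\left(250,V \right)}} = \frac{76742}{193 + 193^{3}} = \frac{76742}{193 + 7189057} = \frac{76742}{7189250} = 76742 \cdot \frac{1}{7189250} = \frac{38371}{3594625}$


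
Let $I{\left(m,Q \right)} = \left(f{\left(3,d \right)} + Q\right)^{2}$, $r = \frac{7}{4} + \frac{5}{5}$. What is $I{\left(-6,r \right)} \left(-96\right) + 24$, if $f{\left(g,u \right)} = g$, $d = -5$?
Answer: $-3150$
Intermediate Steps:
$r = \frac{11}{4}$ ($r = 7 \cdot \frac{1}{4} + 5 \cdot \frac{1}{5} = \frac{7}{4} + 1 = \frac{11}{4} \approx 2.75$)
$I{\left(m,Q \right)} = \left(3 + Q\right)^{2}$
$I{\left(-6,r \right)} \left(-96\right) + 24 = \left(3 + \frac{11}{4}\right)^{2} \left(-96\right) + 24 = \left(\frac{23}{4}\right)^{2} \left(-96\right) + 24 = \frac{529}{16} \left(-96\right) + 24 = -3174 + 24 = -3150$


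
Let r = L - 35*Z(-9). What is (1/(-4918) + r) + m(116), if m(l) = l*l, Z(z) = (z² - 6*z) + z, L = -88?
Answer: 44055443/4918 ≈ 8958.0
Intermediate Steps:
Z(z) = z² - 5*z
m(l) = l²
r = -4498 (r = -88 - (-315)*(-5 - 9) = -88 - (-315)*(-14) = -88 - 35*126 = -88 - 4410 = -4498)
(1/(-4918) + r) + m(116) = (1/(-4918) - 4498) + 116² = (-1/4918 - 4498) + 13456 = -22121165/4918 + 13456 = 44055443/4918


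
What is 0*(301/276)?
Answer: 0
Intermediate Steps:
0*(301/276) = 0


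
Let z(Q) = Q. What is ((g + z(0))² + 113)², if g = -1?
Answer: 12996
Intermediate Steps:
((g + z(0))² + 113)² = ((-1 + 0)² + 113)² = ((-1)² + 113)² = (1 + 113)² = 114² = 12996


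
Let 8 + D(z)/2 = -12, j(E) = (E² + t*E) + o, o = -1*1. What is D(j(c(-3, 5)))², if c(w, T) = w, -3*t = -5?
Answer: 1600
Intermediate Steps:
t = 5/3 (t = -⅓*(-5) = 5/3 ≈ 1.6667)
o = -1
j(E) = -1 + E² + 5*E/3 (j(E) = (E² + 5*E/3) - 1 = -1 + E² + 5*E/3)
D(z) = -40 (D(z) = -16 + 2*(-12) = -16 - 24 = -40)
D(j(c(-3, 5)))² = (-40)² = 1600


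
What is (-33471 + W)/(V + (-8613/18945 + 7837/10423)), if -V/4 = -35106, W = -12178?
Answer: -1001558004335/3080967358034 ≈ -0.32508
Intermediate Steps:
V = 140424 (V = -4*(-35106) = 140424)
(-33471 + W)/(V + (-8613/18945 + 7837/10423)) = (-33471 - 12178)/(140424 + (-8613/18945 + 7837/10423)) = -45649/(140424 + (-8613*1/18945 + 7837*(1/10423))) = -45649/(140424 + (-957/2105 + 7837/10423)) = -45649/(140424 + 6522074/21940415) = -45649/3080967358034/21940415 = -45649*21940415/3080967358034 = -1001558004335/3080967358034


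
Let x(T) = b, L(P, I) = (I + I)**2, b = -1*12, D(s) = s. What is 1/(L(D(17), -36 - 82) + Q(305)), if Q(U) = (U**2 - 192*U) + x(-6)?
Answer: 1/90149 ≈ 1.1093e-5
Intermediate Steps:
b = -12
L(P, I) = 4*I**2 (L(P, I) = (2*I)**2 = 4*I**2)
x(T) = -12
Q(U) = -12 + U**2 - 192*U (Q(U) = (U**2 - 192*U) - 12 = -12 + U**2 - 192*U)
1/(L(D(17), -36 - 82) + Q(305)) = 1/(4*(-36 - 82)**2 + (-12 + 305**2 - 192*305)) = 1/(4*(-118)**2 + (-12 + 93025 - 58560)) = 1/(4*13924 + 34453) = 1/(55696 + 34453) = 1/90149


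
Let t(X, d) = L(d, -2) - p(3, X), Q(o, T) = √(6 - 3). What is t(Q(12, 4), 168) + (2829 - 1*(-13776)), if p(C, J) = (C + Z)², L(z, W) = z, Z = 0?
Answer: 16764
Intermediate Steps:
p(C, J) = C² (p(C, J) = (C + 0)² = C²)
Q(o, T) = √3
t(X, d) = -9 + d (t(X, d) = d - 1*3² = d - 1*9 = d - 9 = -9 + d)
t(Q(12, 4), 168) + (2829 - 1*(-13776)) = (-9 + 168) + (2829 - 1*(-13776)) = 159 + (2829 + 13776) = 159 + 16605 = 16764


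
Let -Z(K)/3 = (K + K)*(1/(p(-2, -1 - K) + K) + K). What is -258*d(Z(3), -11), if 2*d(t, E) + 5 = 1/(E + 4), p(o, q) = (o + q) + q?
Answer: 4644/7 ≈ 663.43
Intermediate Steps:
p(o, q) = o + 2*q
Z(K) = -6*K*(K + 1/(-4 - K)) (Z(K) = -3*(K + K)*(1/((-2 + 2*(-1 - K)) + K) + K) = -3*2*K*(1/((-2 + (-2 - 2*K)) + K) + K) = -3*2*K*(1/((-4 - 2*K) + K) + K) = -3*2*K*(1/(-4 - K) + K) = -3*2*K*(K + 1/(-4 - K)) = -6*K*(K + 1/(-4 - K)))
d(t, E) = -5/2 + 1/(2*(4 + E)) (d(t, E) = -5/2 + 1/(2*(E + 4)) = -5/2 + 1/(2*(4 + E)))
-258*d(Z(3), -11) = -129*(-19 - 5*(-11))/(4 - 11) = -129*(-19 + 55)/(-7) = -129*(-1)*36/7 = -258*(-18/7) = 4644/7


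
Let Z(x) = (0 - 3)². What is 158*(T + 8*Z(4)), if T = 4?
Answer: 12008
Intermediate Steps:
Z(x) = 9 (Z(x) = (-3)² = 9)
158*(T + 8*Z(4)) = 158*(4 + 8*9) = 158*(4 + 72) = 158*76 = 12008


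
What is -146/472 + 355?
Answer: 83707/236 ≈ 354.69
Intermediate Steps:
-146/472 + 355 = (1/472)*(-146) + 355 = -73/236 + 355 = 83707/236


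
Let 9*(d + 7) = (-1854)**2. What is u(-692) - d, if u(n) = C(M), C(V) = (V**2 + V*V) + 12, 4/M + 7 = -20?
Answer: -278408713/729 ≈ -3.8191e+5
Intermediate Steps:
M = -4/27 (M = 4/(-7 - 20) = 4/(-27) = 4*(-1/27) = -4/27 ≈ -0.14815)
d = 381917 (d = -7 + (1/9)*(-1854)**2 = -7 + (1/9)*3437316 = -7 + 381924 = 381917)
C(V) = 12 + 2*V**2 (C(V) = (V**2 + V**2) + 12 = 2*V**2 + 12 = 12 + 2*V**2)
u(n) = 8780/729 (u(n) = 12 + 2*(-4/27)**2 = 12 + 2*(16/729) = 12 + 32/729 = 8780/729)
u(-692) - d = 8780/729 - 1*381917 = 8780/729 - 381917 = -278408713/729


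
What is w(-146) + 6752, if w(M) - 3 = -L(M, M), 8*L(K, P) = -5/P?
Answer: 7889835/1168 ≈ 6755.0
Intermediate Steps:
L(K, P) = -5/(8*P) (L(K, P) = (-5/P)/8 = -5/(8*P))
w(M) = 3 + 5/(8*M) (w(M) = 3 - (-5)/(8*M) = 3 + 5/(8*M))
w(-146) + 6752 = (3 + (5/8)/(-146)) + 6752 = (3 + (5/8)*(-1/146)) + 6752 = (3 - 5/1168) + 6752 = 3499/1168 + 6752 = 7889835/1168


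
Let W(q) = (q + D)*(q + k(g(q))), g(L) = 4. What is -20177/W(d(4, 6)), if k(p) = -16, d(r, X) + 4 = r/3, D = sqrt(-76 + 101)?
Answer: 181593/392 ≈ 463.25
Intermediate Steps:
D = 5 (D = sqrt(25) = 5)
d(r, X) = -4 + r/3
W(q) = (-16 + q)*(5 + q) (W(q) = (q + 5)*(q - 16) = (5 + q)*(-16 + q) = (-16 + q)*(5 + q))
-20177/W(d(4, 6)) = -20177/(-80 + (-4 + (1/3)*4)**2 - 11*(-4 + (1/3)*4)) = -20177/(-80 + (-4 + 4/3)**2 - 11*(-4 + 4/3)) = -20177/(-80 + (-8/3)**2 - 11*(-8/3)) = -20177/(-80 + 64/9 + 88/3) = -20177/(-392/9) = -20177*(-9/392) = 181593/392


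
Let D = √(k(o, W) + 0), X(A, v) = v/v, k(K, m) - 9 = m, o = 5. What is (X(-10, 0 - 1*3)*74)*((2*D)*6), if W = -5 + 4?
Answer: 1776*√2 ≈ 2511.6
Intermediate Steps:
W = -1
k(K, m) = 9 + m
X(A, v) = 1
D = 2*√2 (D = √((9 - 1) + 0) = √(8 + 0) = √8 = 2*√2 ≈ 2.8284)
(X(-10, 0 - 1*3)*74)*((2*D)*6) = (1*74)*((2*(2*√2))*6) = 74*((4*√2)*6) = 74*(24*√2) = 1776*√2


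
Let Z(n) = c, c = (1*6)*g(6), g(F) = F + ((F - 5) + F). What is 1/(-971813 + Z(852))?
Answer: -1/971735 ≈ -1.0291e-6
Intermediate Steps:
g(F) = -5 + 3*F (g(F) = F + ((-5 + F) + F) = F + (-5 + 2*F) = -5 + 3*F)
c = 78 (c = (1*6)*(-5 + 3*6) = 6*(-5 + 18) = 6*13 = 78)
Z(n) = 78
1/(-971813 + Z(852)) = 1/(-971813 + 78) = 1/(-971735) = -1/971735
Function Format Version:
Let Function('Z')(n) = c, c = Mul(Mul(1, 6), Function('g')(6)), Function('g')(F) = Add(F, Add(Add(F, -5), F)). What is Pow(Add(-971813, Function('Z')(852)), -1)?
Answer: Rational(-1, 971735) ≈ -1.0291e-6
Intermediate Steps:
Function('g')(F) = Add(-5, Mul(3, F)) (Function('g')(F) = Add(F, Add(Add(-5, F), F)) = Add(F, Add(-5, Mul(2, F))) = Add(-5, Mul(3, F)))
c = 78 (c = Mul(Mul(1, 6), Add(-5, Mul(3, 6))) = Mul(6, Add(-5, 18)) = Mul(6, 13) = 78)
Function('Z')(n) = 78
Pow(Add(-971813, Function('Z')(852)), -1) = Pow(Add(-971813, 78), -1) = Pow(-971735, -1) = Rational(-1, 971735)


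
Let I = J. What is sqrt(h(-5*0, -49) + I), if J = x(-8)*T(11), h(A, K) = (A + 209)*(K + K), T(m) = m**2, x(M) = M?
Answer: 5*I*sqrt(858) ≈ 146.46*I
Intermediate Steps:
h(A, K) = 2*K*(209 + A) (h(A, K) = (209 + A)*(2*K) = 2*K*(209 + A))
J = -968 (J = -8*11**2 = -8*121 = -968)
I = -968
sqrt(h(-5*0, -49) + I) = sqrt(2*(-49)*(209 - 5*0) - 968) = sqrt(2*(-49)*(209 + 0) - 968) = sqrt(2*(-49)*209 - 968) = sqrt(-20482 - 968) = sqrt(-21450) = 5*I*sqrt(858)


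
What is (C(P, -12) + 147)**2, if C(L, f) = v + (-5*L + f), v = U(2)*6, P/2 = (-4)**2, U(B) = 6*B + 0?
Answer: 2209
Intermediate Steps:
U(B) = 6*B
P = 32 (P = 2*(-4)**2 = 2*16 = 32)
v = 72 (v = (6*2)*6 = 12*6 = 72)
C(L, f) = 72 + f - 5*L (C(L, f) = 72 + (-5*L + f) = 72 + (f - 5*L) = 72 + f - 5*L)
(C(P, -12) + 147)**2 = ((72 - 12 - 5*32) + 147)**2 = ((72 - 12 - 160) + 147)**2 = (-100 + 147)**2 = 47**2 = 2209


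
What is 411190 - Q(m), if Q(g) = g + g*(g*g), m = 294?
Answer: -25001288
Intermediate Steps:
Q(g) = g + g**3 (Q(g) = g + g*g**2 = g + g**3)
411190 - Q(m) = 411190 - (294 + 294**3) = 411190 - (294 + 25412184) = 411190 - 1*25412478 = 411190 - 25412478 = -25001288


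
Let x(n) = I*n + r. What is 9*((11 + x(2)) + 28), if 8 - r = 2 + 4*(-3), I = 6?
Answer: 621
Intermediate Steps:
r = 18 (r = 8 - (2 + 4*(-3)) = 8 - (2 - 12) = 8 - 1*(-10) = 8 + 10 = 18)
x(n) = 18 + 6*n (x(n) = 6*n + 18 = 18 + 6*n)
9*((11 + x(2)) + 28) = 9*((11 + (18 + 6*2)) + 28) = 9*((11 + (18 + 12)) + 28) = 9*((11 + 30) + 28) = 9*(41 + 28) = 9*69 = 621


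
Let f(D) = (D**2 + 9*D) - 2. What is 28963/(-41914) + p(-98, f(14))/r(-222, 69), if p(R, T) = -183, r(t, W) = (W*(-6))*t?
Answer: -444933611/642038652 ≈ -0.69300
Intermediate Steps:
f(D) = -2 + D**2 + 9*D
r(t, W) = -6*W*t (r(t, W) = (-6*W)*t = -6*W*t)
28963/(-41914) + p(-98, f(14))/r(-222, 69) = 28963/(-41914) - 183/((-6*69*(-222))) = 28963*(-1/41914) - 183/91908 = -28963/41914 - 183*1/91908 = -28963/41914 - 61/30636 = -444933611/642038652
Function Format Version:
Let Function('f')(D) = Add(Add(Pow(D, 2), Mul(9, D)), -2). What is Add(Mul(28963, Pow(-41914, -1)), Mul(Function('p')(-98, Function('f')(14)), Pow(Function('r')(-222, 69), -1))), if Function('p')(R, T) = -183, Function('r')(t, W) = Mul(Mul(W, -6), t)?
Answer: Rational(-444933611, 642038652) ≈ -0.69300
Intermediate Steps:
Function('f')(D) = Add(-2, Pow(D, 2), Mul(9, D))
Function('r')(t, W) = Mul(-6, W, t) (Function('r')(t, W) = Mul(Mul(-6, W), t) = Mul(-6, W, t))
Add(Mul(28963, Pow(-41914, -1)), Mul(Function('p')(-98, Function('f')(14)), Pow(Function('r')(-222, 69), -1))) = Add(Mul(28963, Pow(-41914, -1)), Mul(-183, Pow(Mul(-6, 69, -222), -1))) = Add(Mul(28963, Rational(-1, 41914)), Mul(-183, Pow(91908, -1))) = Add(Rational(-28963, 41914), Mul(-183, Rational(1, 91908))) = Add(Rational(-28963, 41914), Rational(-61, 30636)) = Rational(-444933611, 642038652)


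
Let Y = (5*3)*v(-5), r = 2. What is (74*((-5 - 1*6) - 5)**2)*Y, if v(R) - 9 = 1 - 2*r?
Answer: 1704960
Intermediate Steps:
v(R) = 6 (v(R) = 9 + (1 - 2*2) = 9 + (1 - 4) = 9 - 3 = 6)
Y = 90 (Y = (5*3)*6 = 15*6 = 90)
(74*((-5 - 1*6) - 5)**2)*Y = (74*((-5 - 1*6) - 5)**2)*90 = (74*((-5 - 6) - 5)**2)*90 = (74*(-11 - 5)**2)*90 = (74*(-16)**2)*90 = (74*256)*90 = 18944*90 = 1704960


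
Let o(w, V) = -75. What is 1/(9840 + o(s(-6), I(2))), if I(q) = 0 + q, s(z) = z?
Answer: 1/9765 ≈ 0.00010241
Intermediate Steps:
I(q) = q
1/(9840 + o(s(-6), I(2))) = 1/(9840 - 75) = 1/9765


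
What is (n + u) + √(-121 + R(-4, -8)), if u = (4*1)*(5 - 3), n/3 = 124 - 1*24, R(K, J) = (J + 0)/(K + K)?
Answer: 308 + 2*I*√30 ≈ 308.0 + 10.954*I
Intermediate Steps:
R(K, J) = J/(2*K) (R(K, J) = J/((2*K)) = J*(1/(2*K)) = J/(2*K))
n = 300 (n = 3*(124 - 1*24) = 3*(124 - 24) = 3*100 = 300)
u = 8 (u = 4*2 = 8)
(n + u) + √(-121 + R(-4, -8)) = (300 + 8) + √(-121 + (½)*(-8)/(-4)) = 308 + √(-121 + (½)*(-8)*(-¼)) = 308 + √(-121 + 1) = 308 + √(-120) = 308 + 2*I*√30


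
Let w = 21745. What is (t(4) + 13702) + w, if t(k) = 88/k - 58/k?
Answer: 70909/2 ≈ 35455.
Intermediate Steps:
t(k) = 30/k
(t(4) + 13702) + w = (30/4 + 13702) + 21745 = (30*(¼) + 13702) + 21745 = (15/2 + 13702) + 21745 = 27419/2 + 21745 = 70909/2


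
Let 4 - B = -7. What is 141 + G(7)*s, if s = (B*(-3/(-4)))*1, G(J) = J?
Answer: 795/4 ≈ 198.75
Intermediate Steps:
B = 11 (B = 4 - 1*(-7) = 4 + 7 = 11)
s = 33/4 (s = (11*(-3/(-4)))*1 = (11*(-3*(-1/4)))*1 = (11*(3/4))*1 = (33/4)*1 = 33/4 ≈ 8.2500)
141 + G(7)*s = 141 + 7*(33/4) = 141 + 231/4 = 795/4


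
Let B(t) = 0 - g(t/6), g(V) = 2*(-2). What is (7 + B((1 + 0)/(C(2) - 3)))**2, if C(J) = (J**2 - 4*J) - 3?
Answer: 121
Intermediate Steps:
g(V) = -4
C(J) = -3 + J**2 - 4*J
B(t) = 4 (B(t) = 0 - 1*(-4) = 0 + 4 = 4)
(7 + B((1 + 0)/(C(2) - 3)))**2 = (7 + 4)**2 = 11**2 = 121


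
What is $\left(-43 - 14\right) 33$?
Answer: $-1881$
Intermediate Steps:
$\left(-43 - 14\right) 33 = \left(-57\right) 33 = -1881$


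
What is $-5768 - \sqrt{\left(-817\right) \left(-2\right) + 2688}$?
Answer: $-5768 - \sqrt{4322} \approx -5833.7$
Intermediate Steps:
$-5768 - \sqrt{\left(-817\right) \left(-2\right) + 2688} = -5768 - \sqrt{1634 + 2688} = -5768 - \sqrt{4322}$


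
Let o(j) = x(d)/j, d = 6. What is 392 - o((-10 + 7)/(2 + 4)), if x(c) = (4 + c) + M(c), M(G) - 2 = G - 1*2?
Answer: 424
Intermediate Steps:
M(G) = G (M(G) = 2 + (G - 1*2) = 2 + (G - 2) = 2 + (-2 + G) = G)
x(c) = 4 + 2*c (x(c) = (4 + c) + c = 4 + 2*c)
o(j) = 16/j (o(j) = (4 + 2*6)/j = (4 + 12)/j = 16/j)
392 - o((-10 + 7)/(2 + 4)) = 392 - 16/((-10 + 7)/(2 + 4)) = 392 - 16/((-3/6)) = 392 - 16/((-3*⅙)) = 392 - 16/(-½) = 392 - 16*(-2) = 392 - 1*(-32) = 392 + 32 = 424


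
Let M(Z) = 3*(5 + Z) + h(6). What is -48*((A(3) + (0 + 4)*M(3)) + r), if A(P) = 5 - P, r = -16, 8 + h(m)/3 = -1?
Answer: 1248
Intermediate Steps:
h(m) = -27 (h(m) = -24 + 3*(-1) = -24 - 3 = -27)
M(Z) = -12 + 3*Z (M(Z) = 3*(5 + Z) - 27 = (15 + 3*Z) - 27 = -12 + 3*Z)
-48*((A(3) + (0 + 4)*M(3)) + r) = -48*(((5 - 1*3) + (0 + 4)*(-12 + 3*3)) - 16) = -48*(((5 - 3) + 4*(-12 + 9)) - 16) = -48*((2 + 4*(-3)) - 16) = -48*((2 - 12) - 16) = -48*(-10 - 16) = -48*(-26) = 1248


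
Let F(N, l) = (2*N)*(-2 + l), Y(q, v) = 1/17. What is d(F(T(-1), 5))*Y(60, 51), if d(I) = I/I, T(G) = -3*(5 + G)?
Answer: 1/17 ≈ 0.058824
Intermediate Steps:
T(G) = -15 - 3*G
Y(q, v) = 1/17
F(N, l) = 2*N*(-2 + l)
d(I) = 1
d(F(T(-1), 5))*Y(60, 51) = 1*(1/17) = 1/17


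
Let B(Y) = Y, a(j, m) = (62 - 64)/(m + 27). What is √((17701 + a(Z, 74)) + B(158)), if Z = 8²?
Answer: √182179457/101 ≈ 133.64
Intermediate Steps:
Z = 64
a(j, m) = -2/(27 + m)
√((17701 + a(Z, 74)) + B(158)) = √((17701 - 2/(27 + 74)) + 158) = √((17701 - 2/101) + 158) = √(1787799/101 + 158) = √(1803757/101) = √182179457/101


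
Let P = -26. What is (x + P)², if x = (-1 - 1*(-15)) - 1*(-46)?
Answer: 1156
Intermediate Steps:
x = 60 (x = (-1 + 15) + 46 = 14 + 46 = 60)
(x + P)² = (60 - 26)² = 34² = 1156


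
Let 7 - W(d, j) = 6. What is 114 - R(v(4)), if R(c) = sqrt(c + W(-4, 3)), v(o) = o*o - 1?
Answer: 110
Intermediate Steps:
v(o) = -1 + o**2 (v(o) = o**2 - 1 = -1 + o**2)
W(d, j) = 1 (W(d, j) = 7 - 1*6 = 7 - 6 = 1)
R(c) = sqrt(1 + c) (R(c) = sqrt(c + 1) = sqrt(1 + c))
114 - R(v(4)) = 114 - sqrt(1 + (-1 + 4**2)) = 114 - sqrt(1 + (-1 + 16)) = 114 - sqrt(1 + 15) = 114 - sqrt(16) = 114 - 1*4 = 114 - 4 = 110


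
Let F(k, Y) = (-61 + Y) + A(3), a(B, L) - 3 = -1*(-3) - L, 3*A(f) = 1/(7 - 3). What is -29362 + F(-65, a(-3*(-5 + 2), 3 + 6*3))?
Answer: -353255/12 ≈ -29438.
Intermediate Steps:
A(f) = 1/12 (A(f) = 1/(3*(7 - 3)) = (⅓)/4 = (⅓)*(¼) = 1/12)
a(B, L) = 6 - L (a(B, L) = 3 + (-1*(-3) - L) = 3 + (3 - L) = 6 - L)
F(k, Y) = -731/12 + Y (F(k, Y) = (-61 + Y) + 1/12 = -731/12 + Y)
-29362 + F(-65, a(-3*(-5 + 2), 3 + 6*3)) = -29362 + (-731/12 + (6 - (3 + 6*3))) = -29362 + (-731/12 + (6 - (3 + 18))) = -29362 + (-731/12 + (6 - 1*21)) = -29362 + (-731/12 + (6 - 21)) = -29362 + (-731/12 - 15) = -29362 - 911/12 = -353255/12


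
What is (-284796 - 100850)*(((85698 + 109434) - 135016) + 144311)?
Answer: -78836454842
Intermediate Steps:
(-284796 - 100850)*(((85698 + 109434) - 135016) + 144311) = -385646*((195132 - 135016) + 144311) = -385646*(60116 + 144311) = -385646*204427 = -78836454842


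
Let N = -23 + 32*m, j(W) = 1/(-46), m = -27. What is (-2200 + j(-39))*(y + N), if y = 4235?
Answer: -169410474/23 ≈ -7.3657e+6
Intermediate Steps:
j(W) = -1/46
N = -887 (N = -23 + 32*(-27) = -23 - 864 = -887)
(-2200 + j(-39))*(y + N) = (-2200 - 1/46)*(4235 - 887) = -101201/46*3348 = -169410474/23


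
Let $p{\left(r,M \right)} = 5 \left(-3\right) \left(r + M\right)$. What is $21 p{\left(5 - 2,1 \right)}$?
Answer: $-1260$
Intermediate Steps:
$p{\left(r,M \right)} = - 15 M - 15 r$ ($p{\left(r,M \right)} = - 15 \left(M + r\right) = - 15 M - 15 r$)
$21 p{\left(5 - 2,1 \right)} = 21 \left(\left(-15\right) 1 - 15 \left(5 - 2\right)\right) = 21 \left(-15 - 15 \left(5 - 2\right)\right) = 21 \left(-15 - 45\right) = 21 \left(-60\right) = -1260$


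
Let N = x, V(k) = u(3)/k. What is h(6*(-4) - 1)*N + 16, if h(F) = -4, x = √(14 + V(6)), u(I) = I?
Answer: 16 - 2*√58 ≈ 0.76845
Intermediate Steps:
V(k) = 3/k
x = √58/2 (x = √(14 + 3/6) = √(14 + 3*(⅙)) = √(14 + ½) = √(29/2) = √58/2 ≈ 3.8079)
N = √58/2 ≈ 3.8079
h(6*(-4) - 1)*N + 16 = -2*√58 + 16 = 16 - 2*√58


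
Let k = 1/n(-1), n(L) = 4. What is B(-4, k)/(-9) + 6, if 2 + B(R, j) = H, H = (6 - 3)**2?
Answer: 47/9 ≈ 5.2222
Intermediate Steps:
k = 1/4 ≈ 0.25000
H = 9 (H = 3**2 = 9)
B(R, j) = 7 (B(R, j) = -2 + 9 = 7)
B(-4, k)/(-9) + 6 = 7/(-9) + 6 = 7*(-1/9) + 6 = -7/9 + 6 = 47/9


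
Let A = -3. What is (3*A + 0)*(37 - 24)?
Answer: -117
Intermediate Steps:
(3*A + 0)*(37 - 24) = (3*(-3) + 0)*(37 - 24) = (-9 + 0)*13 = -9*13 = -117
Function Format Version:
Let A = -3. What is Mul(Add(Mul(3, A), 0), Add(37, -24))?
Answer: -117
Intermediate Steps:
Mul(Add(Mul(3, A), 0), Add(37, -24)) = Mul(Add(Mul(3, -3), 0), Add(37, -24)) = Mul(Add(-9, 0), 13) = Mul(-9, 13) = -117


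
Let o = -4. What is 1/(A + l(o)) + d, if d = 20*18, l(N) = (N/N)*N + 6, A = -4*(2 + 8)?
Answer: 13679/38 ≈ 359.97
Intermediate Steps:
A = -40 (A = -4*10 = -40)
l(N) = 6 + N (l(N) = 1*N + 6 = N + 6 = 6 + N)
d = 360
1/(A + l(o)) + d = 1/(-40 + (6 - 4)) + 360 = 1/(-40 + 2) + 360 = 1/(-38) + 360 = -1/38 + 360 = 13679/38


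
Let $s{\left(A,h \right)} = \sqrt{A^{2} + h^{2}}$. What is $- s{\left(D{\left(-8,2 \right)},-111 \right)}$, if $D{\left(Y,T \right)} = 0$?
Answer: $-111$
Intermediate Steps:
$- s{\left(D{\left(-8,2 \right)},-111 \right)} = - \sqrt{0^{2} + \left(-111\right)^{2}} = - \sqrt{0 + 12321} = - \sqrt{12321} = \left(-1\right) 111 = -111$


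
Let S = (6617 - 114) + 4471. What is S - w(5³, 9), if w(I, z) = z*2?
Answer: 10956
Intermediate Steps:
w(I, z) = 2*z
S = 10974 (S = 6503 + 4471 = 10974)
S - w(5³, 9) = 10974 - 2*9 = 10974 - 1*18 = 10974 - 18 = 10956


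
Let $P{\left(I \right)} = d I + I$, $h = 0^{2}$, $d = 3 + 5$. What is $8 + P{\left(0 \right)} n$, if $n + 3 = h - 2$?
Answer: $8$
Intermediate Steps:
$d = 8$
$h = 0$
$P{\left(I \right)} = 9 I$ ($P{\left(I \right)} = 8 I + I = 9 I$)
$n = -5$ ($n = -3 + \left(0 - 2\right) = -3 - 2 = -5$)
$8 + P{\left(0 \right)} n = 8 + 9 \cdot 0 \left(-5\right) = 8 + 0 \left(-5\right) = 8 + 0 = 8$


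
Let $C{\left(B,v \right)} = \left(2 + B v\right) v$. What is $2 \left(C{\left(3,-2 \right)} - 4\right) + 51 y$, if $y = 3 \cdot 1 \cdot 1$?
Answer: $161$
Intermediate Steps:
$C{\left(B,v \right)} = v \left(2 + B v\right)$
$y = 3$ ($y = 3 \cdot 1 = 3$)
$2 \left(C{\left(3,-2 \right)} - 4\right) + 51 y = 2 \left(- 2 \left(2 + 3 \left(-2\right)\right) - 4\right) + 51 \cdot 3 = 2 \left(- 2 \left(2 - 6\right) - 4\right) + 153 = 2 \left(\left(-2\right) \left(-4\right) - 4\right) + 153 = 2 \left(8 - 4\right) + 153 = 2 \cdot 4 + 153 = 8 + 153 = 161$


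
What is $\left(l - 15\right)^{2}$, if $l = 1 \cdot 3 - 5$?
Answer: $289$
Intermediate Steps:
$l = -2$ ($l = 3 - 5 = -2$)
$\left(l - 15\right)^{2} = \left(-2 - 15\right)^{2} = \left(-17\right)^{2} = 289$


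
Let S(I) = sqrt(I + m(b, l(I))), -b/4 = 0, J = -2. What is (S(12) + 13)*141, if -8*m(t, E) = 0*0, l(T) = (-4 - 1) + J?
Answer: 1833 + 282*sqrt(3) ≈ 2321.4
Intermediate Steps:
l(T) = -7 (l(T) = (-4 - 1) - 2 = -5 - 2 = -7)
b = 0 (b = -4*0 = 0)
m(t, E) = 0 (m(t, E) = -0*0 = -1/8*0 = 0)
S(I) = sqrt(I) (S(I) = sqrt(I + 0) = sqrt(I))
(S(12) + 13)*141 = (sqrt(12) + 13)*141 = (2*sqrt(3) + 13)*141 = (13 + 2*sqrt(3))*141 = 1833 + 282*sqrt(3)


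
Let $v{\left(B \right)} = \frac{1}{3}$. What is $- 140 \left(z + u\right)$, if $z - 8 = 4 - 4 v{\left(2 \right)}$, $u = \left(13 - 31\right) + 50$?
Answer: $- \frac{17920}{3} \approx -5973.3$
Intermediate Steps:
$v{\left(B \right)} = \frac{1}{3}$
$u = 32$ ($u = -18 + 50 = 32$)
$z = \frac{32}{3}$ ($z = 8 + \left(4 - \frac{4}{3}\right) = 8 + \frac{8}{3} = \frac{32}{3} \approx 10.667$)
$- 140 \left(z + u\right) = - 140 \left(\frac{32}{3} + 32\right) = \left(-140\right) \frac{128}{3} = - \frac{17920}{3}$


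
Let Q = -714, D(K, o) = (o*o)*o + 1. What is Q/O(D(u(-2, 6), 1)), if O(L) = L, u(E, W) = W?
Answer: -357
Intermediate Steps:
D(K, o) = 1 + o**3 (D(K, o) = o**2*o + 1 = o**3 + 1 = 1 + o**3)
Q/O(D(u(-2, 6), 1)) = -714/(1 + 1**3) = -714/(1 + 1) = -714/2 = -714*1/2 = -357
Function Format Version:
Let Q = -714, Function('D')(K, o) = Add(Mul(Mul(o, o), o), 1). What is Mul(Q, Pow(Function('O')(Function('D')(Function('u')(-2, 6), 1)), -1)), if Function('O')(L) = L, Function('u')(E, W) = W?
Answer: -357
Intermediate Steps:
Function('D')(K, o) = Add(1, Pow(o, 3)) (Function('D')(K, o) = Add(Mul(Pow(o, 2), o), 1) = Add(Pow(o, 3), 1) = Add(1, Pow(o, 3)))
Mul(Q, Pow(Function('O')(Function('D')(Function('u')(-2, 6), 1)), -1)) = Mul(-714, Pow(Add(1, Pow(1, 3)), -1)) = Mul(-714, Pow(Add(1, 1), -1)) = Mul(-714, Pow(2, -1)) = Mul(-714, Rational(1, 2)) = -357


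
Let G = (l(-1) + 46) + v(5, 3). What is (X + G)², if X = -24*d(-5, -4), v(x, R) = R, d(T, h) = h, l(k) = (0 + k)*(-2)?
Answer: 21609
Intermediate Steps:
l(k) = -2*k (l(k) = k*(-2) = -2*k)
X = 96 (X = -24*(-4) = 96)
G = 51 (G = (-2*(-1) + 46) + 3 = (2 + 46) + 3 = 48 + 3 = 51)
(X + G)² = (96 + 51)² = 147² = 21609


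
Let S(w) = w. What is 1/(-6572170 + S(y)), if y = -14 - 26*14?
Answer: -1/6572548 ≈ -1.5215e-7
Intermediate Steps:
y = -378 (y = -14 - 364 = -378)
1/(-6572170 + S(y)) = 1/(-6572170 - 378) = 1/(-6572548) = -1/6572548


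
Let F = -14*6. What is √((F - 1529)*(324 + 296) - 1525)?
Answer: I*√1001585 ≈ 1000.8*I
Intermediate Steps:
F = -84
√((F - 1529)*(324 + 296) - 1525) = √((-84 - 1529)*(324 + 296) - 1525) = √(-1613*620 - 1525) = √(-1000060 - 1525) = √(-1001585) = I*√1001585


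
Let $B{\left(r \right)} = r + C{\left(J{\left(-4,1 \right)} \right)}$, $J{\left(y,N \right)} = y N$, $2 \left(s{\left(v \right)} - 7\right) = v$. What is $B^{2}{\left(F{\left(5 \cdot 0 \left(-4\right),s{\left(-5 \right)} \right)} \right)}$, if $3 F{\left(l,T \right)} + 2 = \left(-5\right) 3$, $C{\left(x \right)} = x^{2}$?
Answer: $\frac{961}{9} \approx 106.78$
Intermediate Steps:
$s{\left(v \right)} = 7 + \frac{v}{2}$
$J{\left(y,N \right)} = N y$
$F{\left(l,T \right)} = - \frac{17}{3}$ ($F{\left(l,T \right)} = - \frac{2}{3} + \frac{\left(-5\right) 3}{3} = - \frac{2}{3} + \frac{1}{3} \left(-15\right) = - \frac{2}{3} - 5 = - \frac{17}{3}$)
$B{\left(r \right)} = 16 + r$ ($B{\left(r \right)} = r + \left(1 \left(-4\right)\right)^{2} = r + \left(-4\right)^{2} = r + 16 = 16 + r$)
$B^{2}{\left(F{\left(5 \cdot 0 \left(-4\right),s{\left(-5 \right)} \right)} \right)} = \left(16 - \frac{17}{3}\right)^{2} = \left(\frac{31}{3}\right)^{2} = \frac{961}{9}$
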